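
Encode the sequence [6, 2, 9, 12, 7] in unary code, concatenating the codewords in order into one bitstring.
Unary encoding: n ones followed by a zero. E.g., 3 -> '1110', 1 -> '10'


Encode each number as n ones followed by a terminating 0:
  6 -> 1111110 (7 bits)
  2 -> 110 (3 bits)
  9 -> 1111111110 (10 bits)
  12 -> 1111111111110 (13 bits)
  7 -> 11111110 (8 bits)
Total length = 7 + 3 + 10 + 13 + 8 = 41 bits.

Unary([6, 2, 9, 12, 7]) = 11111101101111111110111111111111011111110 (41 bits)


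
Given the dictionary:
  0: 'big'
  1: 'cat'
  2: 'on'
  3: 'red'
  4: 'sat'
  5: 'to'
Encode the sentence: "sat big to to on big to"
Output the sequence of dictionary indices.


Look up each word in the dictionary:
  'sat' -> 4
  'big' -> 0
  'to' -> 5
  'to' -> 5
  'on' -> 2
  'big' -> 0
  'to' -> 5

Encoded: [4, 0, 5, 5, 2, 0, 5]


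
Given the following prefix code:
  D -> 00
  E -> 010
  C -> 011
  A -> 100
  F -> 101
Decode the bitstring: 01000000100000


Decoding step by step:
Bits 010 -> E
Bits 00 -> D
Bits 00 -> D
Bits 010 -> E
Bits 00 -> D
Bits 00 -> D


Decoded message: EDDEDD


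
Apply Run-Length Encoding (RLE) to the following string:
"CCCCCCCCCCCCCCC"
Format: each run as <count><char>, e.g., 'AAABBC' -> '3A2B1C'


Scanning runs left to right:
  i=0: run of 'C' x 15 -> '15C'

RLE = 15C


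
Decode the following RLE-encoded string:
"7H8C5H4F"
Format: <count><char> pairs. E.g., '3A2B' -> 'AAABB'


Expanding each <count><char> pair:
  7H -> 'HHHHHHH'
  8C -> 'CCCCCCCC'
  5H -> 'HHHHH'
  4F -> 'FFFF'

Decoded = HHHHHHHCCCCCCCCHHHHHFFFF


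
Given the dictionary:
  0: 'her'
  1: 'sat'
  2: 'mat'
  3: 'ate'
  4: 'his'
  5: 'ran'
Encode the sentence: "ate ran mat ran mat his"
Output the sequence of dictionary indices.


Look up each word in the dictionary:
  'ate' -> 3
  'ran' -> 5
  'mat' -> 2
  'ran' -> 5
  'mat' -> 2
  'his' -> 4

Encoded: [3, 5, 2, 5, 2, 4]


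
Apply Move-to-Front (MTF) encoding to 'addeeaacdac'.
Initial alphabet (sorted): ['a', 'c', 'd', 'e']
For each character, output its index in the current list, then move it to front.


MTF encoding:
'a': index 0 in ['a', 'c', 'd', 'e'] -> ['a', 'c', 'd', 'e']
'd': index 2 in ['a', 'c', 'd', 'e'] -> ['d', 'a', 'c', 'e']
'd': index 0 in ['d', 'a', 'c', 'e'] -> ['d', 'a', 'c', 'e']
'e': index 3 in ['d', 'a', 'c', 'e'] -> ['e', 'd', 'a', 'c']
'e': index 0 in ['e', 'd', 'a', 'c'] -> ['e', 'd', 'a', 'c']
'a': index 2 in ['e', 'd', 'a', 'c'] -> ['a', 'e', 'd', 'c']
'a': index 0 in ['a', 'e', 'd', 'c'] -> ['a', 'e', 'd', 'c']
'c': index 3 in ['a', 'e', 'd', 'c'] -> ['c', 'a', 'e', 'd']
'd': index 3 in ['c', 'a', 'e', 'd'] -> ['d', 'c', 'a', 'e']
'a': index 2 in ['d', 'c', 'a', 'e'] -> ['a', 'd', 'c', 'e']
'c': index 2 in ['a', 'd', 'c', 'e'] -> ['c', 'a', 'd', 'e']


Output: [0, 2, 0, 3, 0, 2, 0, 3, 3, 2, 2]


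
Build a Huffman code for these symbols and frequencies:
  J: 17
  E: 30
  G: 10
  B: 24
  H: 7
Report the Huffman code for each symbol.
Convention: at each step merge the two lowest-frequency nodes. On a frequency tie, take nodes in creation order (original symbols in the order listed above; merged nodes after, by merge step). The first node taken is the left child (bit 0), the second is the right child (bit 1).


Huffman tree construction:
Step 1: Merge H(7) + G(10) = 17
Step 2: Merge J(17) + (H+G)(17) = 34
Step 3: Merge B(24) + E(30) = 54
Step 4: Merge (J+(H+G))(34) + (B+E)(54) = 88
Read each symbol's code off the tree from the root (left child = 0, right child = 1).

Codes:
  J: 00 (length 2)
  E: 11 (length 2)
  G: 011 (length 3)
  B: 10 (length 2)
  H: 010 (length 3)
Average code length: 193/88 = 2.1932 bits/symbol


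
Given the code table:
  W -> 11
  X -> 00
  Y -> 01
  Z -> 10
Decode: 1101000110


Decoding:
11 -> W
01 -> Y
00 -> X
01 -> Y
10 -> Z


Result: WYXYZ


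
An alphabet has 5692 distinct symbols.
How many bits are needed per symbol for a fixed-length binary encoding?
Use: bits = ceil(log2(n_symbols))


log2(5692) = 12.4747
Bracket: 2^12 = 4096 < 5692 <= 2^13 = 8192
So ceil(log2(5692)) = 13

bits = ceil(log2(5692)) = ceil(12.4747) = 13 bits


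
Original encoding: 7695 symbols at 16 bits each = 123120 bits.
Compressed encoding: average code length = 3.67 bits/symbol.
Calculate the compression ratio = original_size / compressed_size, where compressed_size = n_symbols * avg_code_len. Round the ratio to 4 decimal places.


original_size = n_symbols * orig_bits = 7695 * 16 = 123120 bits
compressed_size = n_symbols * avg_code_len = 7695 * 3.67 = 28240.65 bits
ratio = original_size / compressed_size = 123120 / 28240.65 = 4.3597

Compression ratio = 4.3597


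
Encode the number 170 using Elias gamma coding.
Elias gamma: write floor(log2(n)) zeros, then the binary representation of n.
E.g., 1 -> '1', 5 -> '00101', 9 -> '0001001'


num_bits = floor(log2(170)) + 1 = 8
leading_zeros = num_bits - 1 = 7
binary(170) = 10101010

Elias gamma(170) = '0000000' + '10101010' = 000000010101010 (15 bits)


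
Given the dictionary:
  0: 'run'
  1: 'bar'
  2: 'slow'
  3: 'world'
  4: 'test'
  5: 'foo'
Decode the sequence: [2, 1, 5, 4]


Look up each index in the dictionary:
  2 -> 'slow'
  1 -> 'bar'
  5 -> 'foo'
  4 -> 'test'

Decoded: "slow bar foo test"


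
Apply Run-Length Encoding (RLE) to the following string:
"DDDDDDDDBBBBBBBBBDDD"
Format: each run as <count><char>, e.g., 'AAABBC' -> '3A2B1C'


Scanning runs left to right:
  i=0: run of 'D' x 8 -> '8D'
  i=8: run of 'B' x 9 -> '9B'
  i=17: run of 'D' x 3 -> '3D'

RLE = 8D9B3D


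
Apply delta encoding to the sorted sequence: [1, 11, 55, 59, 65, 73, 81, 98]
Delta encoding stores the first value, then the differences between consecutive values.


First value: 1
Deltas:
  11 - 1 = 10
  55 - 11 = 44
  59 - 55 = 4
  65 - 59 = 6
  73 - 65 = 8
  81 - 73 = 8
  98 - 81 = 17


Delta encoded: [1, 10, 44, 4, 6, 8, 8, 17]


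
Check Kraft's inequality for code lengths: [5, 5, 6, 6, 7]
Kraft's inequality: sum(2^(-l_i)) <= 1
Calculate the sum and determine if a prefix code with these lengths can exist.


Sum = 2^(-5) + 2^(-5) + 2^(-6) + 2^(-6) + 2^(-7)
    = 0.03125 + 0.03125 + 0.015625 + 0.015625 + 0.0078125
    = 13/128 = 0.1015625
Since 0.1015625 <= 1, Kraft's inequality IS satisfied.
A prefix code with these lengths CAN exist.

Kraft sum = 0.1015625. Satisfied.


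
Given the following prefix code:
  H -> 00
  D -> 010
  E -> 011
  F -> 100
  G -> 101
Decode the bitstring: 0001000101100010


Decoding step by step:
Bits 00 -> H
Bits 010 -> D
Bits 00 -> H
Bits 101 -> G
Bits 100 -> F
Bits 010 -> D


Decoded message: HDHGFD


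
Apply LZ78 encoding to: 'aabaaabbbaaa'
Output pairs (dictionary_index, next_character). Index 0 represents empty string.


LZ78 encoding steps:
Dictionary: {0: ''}
Step 1: w='' (idx 0), next='a' -> output (0, 'a'), add 'a' as idx 1
Step 2: w='a' (idx 1), next='b' -> output (1, 'b'), add 'ab' as idx 2
Step 3: w='a' (idx 1), next='a' -> output (1, 'a'), add 'aa' as idx 3
Step 4: w='ab' (idx 2), next='b' -> output (2, 'b'), add 'abb' as idx 4
Step 5: w='' (idx 0), next='b' -> output (0, 'b'), add 'b' as idx 5
Step 6: w='aa' (idx 3), next='a' -> output (3, 'a'), add 'aaa' as idx 6


Encoded: [(0, 'a'), (1, 'b'), (1, 'a'), (2, 'b'), (0, 'b'), (3, 'a')]


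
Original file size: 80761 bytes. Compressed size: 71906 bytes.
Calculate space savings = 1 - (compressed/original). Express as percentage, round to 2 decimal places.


ratio = compressed/original = 71906/80761 = 0.890355
savings = 1 - ratio = 1 - 0.890355 = 0.109645
as a percentage: 0.109645 * 100 = 10.96%

Space savings = 1 - 71906/80761 = 10.96%


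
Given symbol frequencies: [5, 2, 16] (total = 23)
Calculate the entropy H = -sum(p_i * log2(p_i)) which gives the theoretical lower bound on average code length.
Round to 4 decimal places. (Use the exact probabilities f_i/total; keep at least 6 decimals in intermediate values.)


Per-symbol terms -p_i * log2(p_i) with p_i = f_i/23:
  p = 5/23 = 0.217391: log2(p) = -2.201634, -p*log2(p) = 0.478616
  p = 2/23 = 0.086957: log2(p) = -3.523562, -p*log2(p) = 0.306397
  p = 16/23 = 0.695652: log2(p) = -0.523562, -p*log2(p) = 0.364217
H = 0.478616 + 0.306397 + 0.364217 = 1.149230

H = 1.1492 bits/symbol


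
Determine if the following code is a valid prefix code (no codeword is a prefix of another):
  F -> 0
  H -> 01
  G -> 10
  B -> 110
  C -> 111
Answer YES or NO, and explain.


Checking each pair (does one codeword prefix another?):
  F='0' vs H='01': prefix -- VIOLATION

NO -- this is NOT a valid prefix code. F (0) is a prefix of H (01).


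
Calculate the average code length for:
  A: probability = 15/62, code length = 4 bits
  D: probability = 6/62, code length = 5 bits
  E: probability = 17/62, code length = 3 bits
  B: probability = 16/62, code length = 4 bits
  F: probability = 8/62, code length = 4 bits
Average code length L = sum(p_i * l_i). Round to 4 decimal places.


Weighted contributions p_i * l_i:
  A: (15/62) * 4 = 60/62
  D: (6/62) * 5 = 30/62
  E: (17/62) * 3 = 51/62
  B: (16/62) * 4 = 64/62
  F: (8/62) * 4 = 32/62
Sum = (60 + 30 + 51 + 64 + 32)/62 = 237/62

L = 237/62 = 3.8226 bits/symbol


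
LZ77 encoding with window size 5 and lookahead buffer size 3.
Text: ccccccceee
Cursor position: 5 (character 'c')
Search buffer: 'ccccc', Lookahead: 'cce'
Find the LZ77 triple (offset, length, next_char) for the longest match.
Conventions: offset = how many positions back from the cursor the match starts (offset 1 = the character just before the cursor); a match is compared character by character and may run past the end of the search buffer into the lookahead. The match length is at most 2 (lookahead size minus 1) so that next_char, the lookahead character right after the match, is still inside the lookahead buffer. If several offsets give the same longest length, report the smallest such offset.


Try each offset into the search buffer:
  offset=1 (pos 4, char 'c'): match length 2
  offset=2 (pos 3, char 'c'): match length 2
  offset=3 (pos 2, char 'c'): match length 2
  offset=4 (pos 1, char 'c'): match length 2
  offset=5 (pos 0, char 'c'): match length 2
Longest match has length 2, found at offsets 1, 2, 3, 4, 5; take the smallest, offset 1.
next_char = character at position 5 + 2 = 7 -> 'e'

Best match: offset=1, length=2 (matching 'cc' starting at position 4)
LZ77 triple: (1, 2, 'e')


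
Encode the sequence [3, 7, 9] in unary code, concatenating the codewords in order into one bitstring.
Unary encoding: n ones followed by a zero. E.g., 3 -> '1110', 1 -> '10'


Encode each number as n ones followed by a terminating 0:
  3 -> 1110 (4 bits)
  7 -> 11111110 (8 bits)
  9 -> 1111111110 (10 bits)
Total length = 4 + 8 + 10 = 22 bits.

Unary([3, 7, 9]) = 1110111111101111111110 (22 bits)


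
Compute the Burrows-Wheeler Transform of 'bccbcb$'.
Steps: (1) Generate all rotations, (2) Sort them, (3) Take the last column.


Rotations (sorted):
  0: $bccbcb -> last char: b
  1: b$bccbc -> last char: c
  2: bcb$bcc -> last char: c
  3: bccbcb$ -> last char: $
  4: cb$bccb -> last char: b
  5: cbcb$bc -> last char: c
  6: ccbcb$b -> last char: b


BWT = bcc$bcb


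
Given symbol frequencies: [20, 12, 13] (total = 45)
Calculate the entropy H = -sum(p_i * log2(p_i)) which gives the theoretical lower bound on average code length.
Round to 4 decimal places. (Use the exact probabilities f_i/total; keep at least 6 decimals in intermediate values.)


Per-symbol terms -p_i * log2(p_i) with p_i = f_i/45:
  p = 20/45 = 0.444444: log2(p) = -1.169925, -p*log2(p) = 0.519967
  p = 12/45 = 0.266667: log2(p) = -1.906891, -p*log2(p) = 0.508504
  p = 13/45 = 0.288889: log2(p) = -1.791413, -p*log2(p) = 0.517519
H = 0.519967 + 0.508504 + 0.517519 = 1.545990

H = 1.546 bits/symbol


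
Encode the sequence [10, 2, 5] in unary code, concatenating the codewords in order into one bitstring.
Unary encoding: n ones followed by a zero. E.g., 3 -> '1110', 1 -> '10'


Encode each number as n ones followed by a terminating 0:
  10 -> 11111111110 (11 bits)
  2 -> 110 (3 bits)
  5 -> 111110 (6 bits)
Total length = 11 + 3 + 6 = 20 bits.

Unary([10, 2, 5]) = 11111111110110111110 (20 bits)


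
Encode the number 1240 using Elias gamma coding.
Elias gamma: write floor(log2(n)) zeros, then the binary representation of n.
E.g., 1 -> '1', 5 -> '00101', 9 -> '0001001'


num_bits = floor(log2(1240)) + 1 = 11
leading_zeros = num_bits - 1 = 10
binary(1240) = 10011011000

Elias gamma(1240) = '0000000000' + '10011011000' = 000000000010011011000 (21 bits)


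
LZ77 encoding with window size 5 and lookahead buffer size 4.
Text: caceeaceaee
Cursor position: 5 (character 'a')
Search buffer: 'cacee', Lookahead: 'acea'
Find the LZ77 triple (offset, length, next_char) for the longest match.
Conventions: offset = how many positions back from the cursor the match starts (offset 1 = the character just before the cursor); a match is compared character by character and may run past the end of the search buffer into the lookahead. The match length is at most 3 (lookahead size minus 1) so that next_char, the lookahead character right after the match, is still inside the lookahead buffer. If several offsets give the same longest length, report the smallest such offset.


Try each offset into the search buffer:
  offset=1 (pos 4, char 'e'): match length 0
  offset=2 (pos 3, char 'e'): match length 0
  offset=3 (pos 2, char 'c'): match length 0
  offset=4 (pos 1, char 'a'): match length 3
  offset=5 (pos 0, char 'c'): match length 0
Longest match has length 3 at offset 4.
next_char = character at position 5 + 3 = 8 -> 'a'

Best match: offset=4, length=3 (matching 'ace' starting at position 1)
LZ77 triple: (4, 3, 'a')


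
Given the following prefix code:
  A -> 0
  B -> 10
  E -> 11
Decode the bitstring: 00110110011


Decoding step by step:
Bits 0 -> A
Bits 0 -> A
Bits 11 -> E
Bits 0 -> A
Bits 11 -> E
Bits 0 -> A
Bits 0 -> A
Bits 11 -> E


Decoded message: AAEAEAAE


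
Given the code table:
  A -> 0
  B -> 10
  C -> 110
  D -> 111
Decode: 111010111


Decoding:
111 -> D
0 -> A
10 -> B
111 -> D


Result: DABD


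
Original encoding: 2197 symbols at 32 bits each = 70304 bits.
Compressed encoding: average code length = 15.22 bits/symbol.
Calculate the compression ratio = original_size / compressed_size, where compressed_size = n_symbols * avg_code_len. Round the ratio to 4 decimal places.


original_size = n_symbols * orig_bits = 2197 * 32 = 70304 bits
compressed_size = n_symbols * avg_code_len = 2197 * 15.22 = 33438.34 bits
ratio = original_size / compressed_size = 70304 / 33438.34 = 2.1025

Compression ratio = 2.1025


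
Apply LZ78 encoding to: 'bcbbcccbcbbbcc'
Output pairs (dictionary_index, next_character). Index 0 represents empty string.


LZ78 encoding steps:
Dictionary: {0: ''}
Step 1: w='' (idx 0), next='b' -> output (0, 'b'), add 'b' as idx 1
Step 2: w='' (idx 0), next='c' -> output (0, 'c'), add 'c' as idx 2
Step 3: w='b' (idx 1), next='b' -> output (1, 'b'), add 'bb' as idx 3
Step 4: w='c' (idx 2), next='c' -> output (2, 'c'), add 'cc' as idx 4
Step 5: w='c' (idx 2), next='b' -> output (2, 'b'), add 'cb' as idx 5
Step 6: w='cb' (idx 5), next='b' -> output (5, 'b'), add 'cbb' as idx 6
Step 7: w='b' (idx 1), next='c' -> output (1, 'c'), add 'bc' as idx 7
Step 8: w='c' (idx 2), end of input -> output (2, '')


Encoded: [(0, 'b'), (0, 'c'), (1, 'b'), (2, 'c'), (2, 'b'), (5, 'b'), (1, 'c'), (2, '')]


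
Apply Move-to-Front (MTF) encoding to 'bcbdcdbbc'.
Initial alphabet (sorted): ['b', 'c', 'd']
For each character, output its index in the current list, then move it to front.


MTF encoding:
'b': index 0 in ['b', 'c', 'd'] -> ['b', 'c', 'd']
'c': index 1 in ['b', 'c', 'd'] -> ['c', 'b', 'd']
'b': index 1 in ['c', 'b', 'd'] -> ['b', 'c', 'd']
'd': index 2 in ['b', 'c', 'd'] -> ['d', 'b', 'c']
'c': index 2 in ['d', 'b', 'c'] -> ['c', 'd', 'b']
'd': index 1 in ['c', 'd', 'b'] -> ['d', 'c', 'b']
'b': index 2 in ['d', 'c', 'b'] -> ['b', 'd', 'c']
'b': index 0 in ['b', 'd', 'c'] -> ['b', 'd', 'c']
'c': index 2 in ['b', 'd', 'c'] -> ['c', 'b', 'd']


Output: [0, 1, 1, 2, 2, 1, 2, 0, 2]


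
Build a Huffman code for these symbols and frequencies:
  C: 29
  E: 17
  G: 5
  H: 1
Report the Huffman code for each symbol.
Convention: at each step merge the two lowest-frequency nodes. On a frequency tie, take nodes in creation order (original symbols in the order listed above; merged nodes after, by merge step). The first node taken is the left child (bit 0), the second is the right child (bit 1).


Huffman tree construction:
Step 1: Merge H(1) + G(5) = 6
Step 2: Merge (H+G)(6) + E(17) = 23
Step 3: Merge ((H+G)+E)(23) + C(29) = 52
Read each symbol's code off the tree from the root (left child = 0, right child = 1).

Codes:
  C: 1 (length 1)
  E: 01 (length 2)
  G: 001 (length 3)
  H: 000 (length 3)
Average code length: 81/52 = 1.5577 bits/symbol


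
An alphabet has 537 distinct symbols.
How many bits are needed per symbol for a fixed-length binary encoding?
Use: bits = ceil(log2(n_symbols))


log2(537) = 9.0688
Bracket: 2^9 = 512 < 537 <= 2^10 = 1024
So ceil(log2(537)) = 10

bits = ceil(log2(537)) = ceil(9.0688) = 10 bits


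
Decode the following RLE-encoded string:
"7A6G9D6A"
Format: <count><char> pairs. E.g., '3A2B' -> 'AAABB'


Expanding each <count><char> pair:
  7A -> 'AAAAAAA'
  6G -> 'GGGGGG'
  9D -> 'DDDDDDDDD'
  6A -> 'AAAAAA'

Decoded = AAAAAAAGGGGGGDDDDDDDDDAAAAAA


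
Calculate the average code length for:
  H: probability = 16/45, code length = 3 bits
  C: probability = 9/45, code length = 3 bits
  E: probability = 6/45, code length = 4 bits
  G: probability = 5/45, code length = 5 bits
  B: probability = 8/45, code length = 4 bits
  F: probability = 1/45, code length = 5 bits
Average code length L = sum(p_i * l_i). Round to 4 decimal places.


Weighted contributions p_i * l_i:
  H: (16/45) * 3 = 48/45
  C: (9/45) * 3 = 27/45
  E: (6/45) * 4 = 24/45
  G: (5/45) * 5 = 25/45
  B: (8/45) * 4 = 32/45
  F: (1/45) * 5 = 5/45
Sum = (48 + 27 + 24 + 25 + 32 + 5)/45 = 161/45

L = 161/45 = 3.5778 bits/symbol


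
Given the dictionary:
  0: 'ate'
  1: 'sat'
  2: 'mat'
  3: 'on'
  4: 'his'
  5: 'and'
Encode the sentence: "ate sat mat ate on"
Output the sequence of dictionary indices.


Look up each word in the dictionary:
  'ate' -> 0
  'sat' -> 1
  'mat' -> 2
  'ate' -> 0
  'on' -> 3

Encoded: [0, 1, 2, 0, 3]


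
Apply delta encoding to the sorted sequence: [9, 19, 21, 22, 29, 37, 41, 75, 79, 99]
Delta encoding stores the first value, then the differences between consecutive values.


First value: 9
Deltas:
  19 - 9 = 10
  21 - 19 = 2
  22 - 21 = 1
  29 - 22 = 7
  37 - 29 = 8
  41 - 37 = 4
  75 - 41 = 34
  79 - 75 = 4
  99 - 79 = 20


Delta encoded: [9, 10, 2, 1, 7, 8, 4, 34, 4, 20]


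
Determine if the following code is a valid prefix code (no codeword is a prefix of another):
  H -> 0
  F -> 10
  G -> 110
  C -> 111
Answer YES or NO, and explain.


Checking each pair (does one codeword prefix another?):
  H='0' vs F='10': no prefix
  H='0' vs G='110': no prefix
  H='0' vs C='111': no prefix
  F='10' vs H='0': no prefix
  F='10' vs G='110': no prefix
  F='10' vs C='111': no prefix
  G='110' vs H='0': no prefix
  G='110' vs F='10': no prefix
  G='110' vs C='111': no prefix
  C='111' vs H='0': no prefix
  C='111' vs F='10': no prefix
  C='111' vs G='110': no prefix
No violation found over all pairs.

YES -- this is a valid prefix code. No codeword is a prefix of any other codeword.


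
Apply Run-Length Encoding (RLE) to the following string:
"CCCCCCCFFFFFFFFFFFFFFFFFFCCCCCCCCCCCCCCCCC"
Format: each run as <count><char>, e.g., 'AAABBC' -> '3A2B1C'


Scanning runs left to right:
  i=0: run of 'C' x 7 -> '7C'
  i=7: run of 'F' x 18 -> '18F'
  i=25: run of 'C' x 17 -> '17C'

RLE = 7C18F17C


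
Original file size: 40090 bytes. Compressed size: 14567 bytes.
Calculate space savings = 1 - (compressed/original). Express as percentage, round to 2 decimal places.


ratio = compressed/original = 14567/40090 = 0.363357
savings = 1 - ratio = 1 - 0.363357 = 0.636643
as a percentage: 0.636643 * 100 = 63.66%

Space savings = 1 - 14567/40090 = 63.66%


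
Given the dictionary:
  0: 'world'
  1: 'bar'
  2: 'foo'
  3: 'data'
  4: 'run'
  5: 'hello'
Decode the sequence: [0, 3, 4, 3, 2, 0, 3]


Look up each index in the dictionary:
  0 -> 'world'
  3 -> 'data'
  4 -> 'run'
  3 -> 'data'
  2 -> 'foo'
  0 -> 'world'
  3 -> 'data'

Decoded: "world data run data foo world data"


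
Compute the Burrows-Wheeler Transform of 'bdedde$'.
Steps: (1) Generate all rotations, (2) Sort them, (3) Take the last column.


Rotations (sorted):
  0: $bdedde -> last char: e
  1: bdedde$ -> last char: $
  2: dde$bde -> last char: e
  3: de$bded -> last char: d
  4: dedde$b -> last char: b
  5: e$bdedd -> last char: d
  6: edde$bd -> last char: d


BWT = e$edbdd


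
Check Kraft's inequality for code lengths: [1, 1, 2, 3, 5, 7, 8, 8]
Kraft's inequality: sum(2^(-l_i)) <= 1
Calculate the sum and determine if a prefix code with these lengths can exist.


Sum = 2^(-1) + 2^(-1) + 2^(-2) + 2^(-3) + 2^(-5) + 2^(-7) + 2^(-8) + 2^(-8)
    = 0.5 + 0.5 + 0.25 + 0.125 + 0.03125 + 0.0078125 + 0.00390625 + 0.00390625
    = 364/256 = 1.421875
Since 1.421875 > 1, Kraft's inequality is NOT satisfied.
A prefix code with these lengths CANNOT exist.

Kraft sum = 1.421875. Not satisfied.


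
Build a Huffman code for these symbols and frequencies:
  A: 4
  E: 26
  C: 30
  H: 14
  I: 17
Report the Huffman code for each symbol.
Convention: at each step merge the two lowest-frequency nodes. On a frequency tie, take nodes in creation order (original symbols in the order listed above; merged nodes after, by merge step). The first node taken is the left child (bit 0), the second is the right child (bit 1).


Huffman tree construction:
Step 1: Merge A(4) + H(14) = 18
Step 2: Merge I(17) + (A+H)(18) = 35
Step 3: Merge E(26) + C(30) = 56
Step 4: Merge (I+(A+H))(35) + (E+C)(56) = 91
Read each symbol's code off the tree from the root (left child = 0, right child = 1).

Codes:
  A: 010 (length 3)
  E: 10 (length 2)
  C: 11 (length 2)
  H: 011 (length 3)
  I: 00 (length 2)
Average code length: 200/91 = 2.1978 bits/symbol


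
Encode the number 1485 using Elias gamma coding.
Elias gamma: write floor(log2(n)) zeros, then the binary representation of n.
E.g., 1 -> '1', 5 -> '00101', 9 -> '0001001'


num_bits = floor(log2(1485)) + 1 = 11
leading_zeros = num_bits - 1 = 10
binary(1485) = 10111001101

Elias gamma(1485) = '0000000000' + '10111001101' = 000000000010111001101 (21 bits)


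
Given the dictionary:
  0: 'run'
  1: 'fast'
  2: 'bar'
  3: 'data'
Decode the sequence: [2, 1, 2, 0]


Look up each index in the dictionary:
  2 -> 'bar'
  1 -> 'fast'
  2 -> 'bar'
  0 -> 'run'

Decoded: "bar fast bar run"


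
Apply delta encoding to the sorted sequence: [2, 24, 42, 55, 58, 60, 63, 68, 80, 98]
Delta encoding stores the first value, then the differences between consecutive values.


First value: 2
Deltas:
  24 - 2 = 22
  42 - 24 = 18
  55 - 42 = 13
  58 - 55 = 3
  60 - 58 = 2
  63 - 60 = 3
  68 - 63 = 5
  80 - 68 = 12
  98 - 80 = 18


Delta encoded: [2, 22, 18, 13, 3, 2, 3, 5, 12, 18]


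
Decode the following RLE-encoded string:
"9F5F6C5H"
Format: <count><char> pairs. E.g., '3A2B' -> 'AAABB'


Expanding each <count><char> pair:
  9F -> 'FFFFFFFFF'
  5F -> 'FFFFF'
  6C -> 'CCCCCC'
  5H -> 'HHHHH'

Decoded = FFFFFFFFFFFFFFCCCCCCHHHHH


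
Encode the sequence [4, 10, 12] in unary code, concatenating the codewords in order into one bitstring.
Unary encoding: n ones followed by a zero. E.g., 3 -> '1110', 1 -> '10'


Encode each number as n ones followed by a terminating 0:
  4 -> 11110 (5 bits)
  10 -> 11111111110 (11 bits)
  12 -> 1111111111110 (13 bits)
Total length = 5 + 11 + 13 = 29 bits.

Unary([4, 10, 12]) = 11110111111111101111111111110 (29 bits)


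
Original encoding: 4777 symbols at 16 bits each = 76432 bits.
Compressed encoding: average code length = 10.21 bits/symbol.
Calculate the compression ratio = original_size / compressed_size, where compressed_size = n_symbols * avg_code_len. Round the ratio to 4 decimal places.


original_size = n_symbols * orig_bits = 4777 * 16 = 76432 bits
compressed_size = n_symbols * avg_code_len = 4777 * 10.21 = 48773.17 bits
ratio = original_size / compressed_size = 76432 / 48773.17 = 1.5671

Compression ratio = 1.5671


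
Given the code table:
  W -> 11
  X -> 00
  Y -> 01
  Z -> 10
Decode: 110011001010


Decoding:
11 -> W
00 -> X
11 -> W
00 -> X
10 -> Z
10 -> Z


Result: WXWXZZ


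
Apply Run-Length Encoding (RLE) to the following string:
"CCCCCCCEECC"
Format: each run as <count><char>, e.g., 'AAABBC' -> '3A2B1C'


Scanning runs left to right:
  i=0: run of 'C' x 7 -> '7C'
  i=7: run of 'E' x 2 -> '2E'
  i=9: run of 'C' x 2 -> '2C'

RLE = 7C2E2C


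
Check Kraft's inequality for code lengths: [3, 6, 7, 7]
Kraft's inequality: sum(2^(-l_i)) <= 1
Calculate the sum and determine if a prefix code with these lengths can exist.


Sum = 2^(-3) + 2^(-6) + 2^(-7) + 2^(-7)
    = 0.125 + 0.015625 + 0.0078125 + 0.0078125
    = 20/128 = 0.15625
Since 0.15625 <= 1, Kraft's inequality IS satisfied.
A prefix code with these lengths CAN exist.

Kraft sum = 0.15625. Satisfied.


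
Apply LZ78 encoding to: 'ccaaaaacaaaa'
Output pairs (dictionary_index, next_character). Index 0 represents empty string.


LZ78 encoding steps:
Dictionary: {0: ''}
Step 1: w='' (idx 0), next='c' -> output (0, 'c'), add 'c' as idx 1
Step 2: w='c' (idx 1), next='a' -> output (1, 'a'), add 'ca' as idx 2
Step 3: w='' (idx 0), next='a' -> output (0, 'a'), add 'a' as idx 3
Step 4: w='a' (idx 3), next='a' -> output (3, 'a'), add 'aa' as idx 4
Step 5: w='a' (idx 3), next='c' -> output (3, 'c'), add 'ac' as idx 5
Step 6: w='aa' (idx 4), next='a' -> output (4, 'a'), add 'aaa' as idx 6
Step 7: w='a' (idx 3), end of input -> output (3, '')


Encoded: [(0, 'c'), (1, 'a'), (0, 'a'), (3, 'a'), (3, 'c'), (4, 'a'), (3, '')]


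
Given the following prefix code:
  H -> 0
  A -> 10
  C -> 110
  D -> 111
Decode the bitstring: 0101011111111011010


Decoding step by step:
Bits 0 -> H
Bits 10 -> A
Bits 10 -> A
Bits 111 -> D
Bits 111 -> D
Bits 110 -> C
Bits 110 -> C
Bits 10 -> A


Decoded message: HAADDCCA


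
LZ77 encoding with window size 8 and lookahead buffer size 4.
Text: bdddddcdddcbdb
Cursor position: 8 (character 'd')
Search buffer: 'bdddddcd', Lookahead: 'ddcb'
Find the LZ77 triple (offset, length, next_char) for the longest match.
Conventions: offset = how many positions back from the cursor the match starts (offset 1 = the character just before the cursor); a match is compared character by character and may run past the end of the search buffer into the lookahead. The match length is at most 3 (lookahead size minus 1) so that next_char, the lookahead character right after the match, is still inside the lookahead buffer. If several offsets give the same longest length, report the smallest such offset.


Try each offset into the search buffer:
  offset=1 (pos 7, char 'd'): match length 2
  offset=2 (pos 6, char 'c'): match length 0
  offset=3 (pos 5, char 'd'): match length 1
  offset=4 (pos 4, char 'd'): match length 3
  offset=5 (pos 3, char 'd'): match length 2
  offset=6 (pos 2, char 'd'): match length 2
  offset=7 (pos 1, char 'd'): match length 2
  offset=8 (pos 0, char 'b'): match length 0
Longest match has length 3 at offset 4.
next_char = character at position 8 + 3 = 11 -> 'b'

Best match: offset=4, length=3 (matching 'ddc' starting at position 4)
LZ77 triple: (4, 3, 'b')


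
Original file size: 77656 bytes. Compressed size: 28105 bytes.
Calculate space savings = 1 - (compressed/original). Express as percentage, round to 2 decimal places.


ratio = compressed/original = 28105/77656 = 0.361917
savings = 1 - ratio = 1 - 0.361917 = 0.638083
as a percentage: 0.638083 * 100 = 63.81%

Space savings = 1 - 28105/77656 = 63.81%


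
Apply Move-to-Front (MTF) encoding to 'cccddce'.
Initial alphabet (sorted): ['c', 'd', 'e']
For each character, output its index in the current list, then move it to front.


MTF encoding:
'c': index 0 in ['c', 'd', 'e'] -> ['c', 'd', 'e']
'c': index 0 in ['c', 'd', 'e'] -> ['c', 'd', 'e']
'c': index 0 in ['c', 'd', 'e'] -> ['c', 'd', 'e']
'd': index 1 in ['c', 'd', 'e'] -> ['d', 'c', 'e']
'd': index 0 in ['d', 'c', 'e'] -> ['d', 'c', 'e']
'c': index 1 in ['d', 'c', 'e'] -> ['c', 'd', 'e']
'e': index 2 in ['c', 'd', 'e'] -> ['e', 'c', 'd']


Output: [0, 0, 0, 1, 0, 1, 2]


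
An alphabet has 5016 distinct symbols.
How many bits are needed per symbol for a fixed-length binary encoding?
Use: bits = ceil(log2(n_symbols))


log2(5016) = 12.2923
Bracket: 2^12 = 4096 < 5016 <= 2^13 = 8192
So ceil(log2(5016)) = 13

bits = ceil(log2(5016)) = ceil(12.2923) = 13 bits


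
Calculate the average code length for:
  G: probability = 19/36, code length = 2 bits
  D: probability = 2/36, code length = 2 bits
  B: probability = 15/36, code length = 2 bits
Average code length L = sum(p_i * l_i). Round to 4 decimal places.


Weighted contributions p_i * l_i:
  G: (19/36) * 2 = 38/36
  D: (2/36) * 2 = 4/36
  B: (15/36) * 2 = 30/36
Sum = (38 + 4 + 30)/36 = 72/36

L = 72/36 = 2.0000 bits/symbol


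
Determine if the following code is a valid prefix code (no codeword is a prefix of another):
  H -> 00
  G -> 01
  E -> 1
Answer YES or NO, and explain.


Checking each pair (does one codeword prefix another?):
  H='00' vs G='01': no prefix
  H='00' vs E='1': no prefix
  G='01' vs H='00': no prefix
  G='01' vs E='1': no prefix
  E='1' vs H='00': no prefix
  E='1' vs G='01': no prefix
No violation found over all pairs.

YES -- this is a valid prefix code. No codeword is a prefix of any other codeword.


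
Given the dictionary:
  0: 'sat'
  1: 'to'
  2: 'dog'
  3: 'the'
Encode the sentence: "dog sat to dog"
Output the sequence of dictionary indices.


Look up each word in the dictionary:
  'dog' -> 2
  'sat' -> 0
  'to' -> 1
  'dog' -> 2

Encoded: [2, 0, 1, 2]


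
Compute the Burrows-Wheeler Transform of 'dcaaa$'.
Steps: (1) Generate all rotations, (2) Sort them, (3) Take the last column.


Rotations (sorted):
  0: $dcaaa -> last char: a
  1: a$dcaa -> last char: a
  2: aa$dca -> last char: a
  3: aaa$dc -> last char: c
  4: caaa$d -> last char: d
  5: dcaaa$ -> last char: $


BWT = aaacd$


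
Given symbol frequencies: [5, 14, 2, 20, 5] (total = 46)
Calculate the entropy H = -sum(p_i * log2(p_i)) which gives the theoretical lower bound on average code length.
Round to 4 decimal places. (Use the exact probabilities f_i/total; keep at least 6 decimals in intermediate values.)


Per-symbol terms -p_i * log2(p_i) with p_i = f_i/46:
  p = 5/46 = 0.108696: log2(p) = -3.201634, -p*log2(p) = 0.348004
  p = 14/46 = 0.304348: log2(p) = -1.716207, -p*log2(p) = 0.522324
  p = 2/46 = 0.043478: log2(p) = -4.523562, -p*log2(p) = 0.196677
  p = 20/46 = 0.434783: log2(p) = -1.201634, -p*log2(p) = 0.522450
  p = 5/46 = 0.108696: log2(p) = -3.201634, -p*log2(p) = 0.348004
H = 0.348004 + 0.522324 + 0.196677 + 0.522450 + 0.348004 = 1.937459

H = 1.9375 bits/symbol


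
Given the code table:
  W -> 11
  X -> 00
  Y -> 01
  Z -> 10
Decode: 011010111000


Decoding:
01 -> Y
10 -> Z
10 -> Z
11 -> W
10 -> Z
00 -> X


Result: YZZWZX


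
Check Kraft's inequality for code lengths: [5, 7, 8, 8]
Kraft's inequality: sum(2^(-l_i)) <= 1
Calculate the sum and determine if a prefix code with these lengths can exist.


Sum = 2^(-5) + 2^(-7) + 2^(-8) + 2^(-8)
    = 0.03125 + 0.0078125 + 0.00390625 + 0.00390625
    = 12/256 = 0.046875
Since 0.046875 <= 1, Kraft's inequality IS satisfied.
A prefix code with these lengths CAN exist.

Kraft sum = 0.046875. Satisfied.


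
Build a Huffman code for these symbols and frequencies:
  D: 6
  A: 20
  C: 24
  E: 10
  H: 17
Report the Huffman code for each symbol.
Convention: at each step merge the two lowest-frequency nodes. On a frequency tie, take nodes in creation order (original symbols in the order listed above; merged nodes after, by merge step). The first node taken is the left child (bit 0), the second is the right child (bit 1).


Huffman tree construction:
Step 1: Merge D(6) + E(10) = 16
Step 2: Merge (D+E)(16) + H(17) = 33
Step 3: Merge A(20) + C(24) = 44
Step 4: Merge ((D+E)+H)(33) + (A+C)(44) = 77
Read each symbol's code off the tree from the root (left child = 0, right child = 1).

Codes:
  D: 000 (length 3)
  A: 10 (length 2)
  C: 11 (length 2)
  E: 001 (length 3)
  H: 01 (length 2)
Average code length: 170/77 = 2.2078 bits/symbol


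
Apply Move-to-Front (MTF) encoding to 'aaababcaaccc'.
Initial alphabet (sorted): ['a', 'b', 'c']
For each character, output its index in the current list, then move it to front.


MTF encoding:
'a': index 0 in ['a', 'b', 'c'] -> ['a', 'b', 'c']
'a': index 0 in ['a', 'b', 'c'] -> ['a', 'b', 'c']
'a': index 0 in ['a', 'b', 'c'] -> ['a', 'b', 'c']
'b': index 1 in ['a', 'b', 'c'] -> ['b', 'a', 'c']
'a': index 1 in ['b', 'a', 'c'] -> ['a', 'b', 'c']
'b': index 1 in ['a', 'b', 'c'] -> ['b', 'a', 'c']
'c': index 2 in ['b', 'a', 'c'] -> ['c', 'b', 'a']
'a': index 2 in ['c', 'b', 'a'] -> ['a', 'c', 'b']
'a': index 0 in ['a', 'c', 'b'] -> ['a', 'c', 'b']
'c': index 1 in ['a', 'c', 'b'] -> ['c', 'a', 'b']
'c': index 0 in ['c', 'a', 'b'] -> ['c', 'a', 'b']
'c': index 0 in ['c', 'a', 'b'] -> ['c', 'a', 'b']


Output: [0, 0, 0, 1, 1, 1, 2, 2, 0, 1, 0, 0]


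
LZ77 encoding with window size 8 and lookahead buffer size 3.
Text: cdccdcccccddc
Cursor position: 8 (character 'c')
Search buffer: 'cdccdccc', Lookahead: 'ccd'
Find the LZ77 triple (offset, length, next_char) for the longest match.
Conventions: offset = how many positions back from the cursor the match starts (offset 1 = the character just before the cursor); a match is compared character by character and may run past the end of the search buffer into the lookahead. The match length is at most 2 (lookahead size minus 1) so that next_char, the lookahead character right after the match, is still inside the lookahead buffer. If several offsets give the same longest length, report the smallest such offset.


Try each offset into the search buffer:
  offset=1 (pos 7, char 'c'): match length 2
  offset=2 (pos 6, char 'c'): match length 2
  offset=3 (pos 5, char 'c'): match length 2
  offset=4 (pos 4, char 'd'): match length 0
  offset=5 (pos 3, char 'c'): match length 1
  offset=6 (pos 2, char 'c'): match length 2
  offset=7 (pos 1, char 'd'): match length 0
  offset=8 (pos 0, char 'c'): match length 1
Longest match has length 2, found at offsets 1, 2, 3, 6; take the smallest, offset 1.
next_char = character at position 8 + 2 = 10 -> 'd'

Best match: offset=1, length=2 (matching 'cc' starting at position 7)
LZ77 triple: (1, 2, 'd')


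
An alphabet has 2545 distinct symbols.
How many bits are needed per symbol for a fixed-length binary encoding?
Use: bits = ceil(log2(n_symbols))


log2(2545) = 11.3134
Bracket: 2^11 = 2048 < 2545 <= 2^12 = 4096
So ceil(log2(2545)) = 12

bits = ceil(log2(2545)) = ceil(11.3134) = 12 bits


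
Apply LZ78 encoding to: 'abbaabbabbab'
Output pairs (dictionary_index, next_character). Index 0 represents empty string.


LZ78 encoding steps:
Dictionary: {0: ''}
Step 1: w='' (idx 0), next='a' -> output (0, 'a'), add 'a' as idx 1
Step 2: w='' (idx 0), next='b' -> output (0, 'b'), add 'b' as idx 2
Step 3: w='b' (idx 2), next='a' -> output (2, 'a'), add 'ba' as idx 3
Step 4: w='a' (idx 1), next='b' -> output (1, 'b'), add 'ab' as idx 4
Step 5: w='ba' (idx 3), next='b' -> output (3, 'b'), add 'bab' as idx 5
Step 6: w='bab' (idx 5), end of input -> output (5, '')


Encoded: [(0, 'a'), (0, 'b'), (2, 'a'), (1, 'b'), (3, 'b'), (5, '')]


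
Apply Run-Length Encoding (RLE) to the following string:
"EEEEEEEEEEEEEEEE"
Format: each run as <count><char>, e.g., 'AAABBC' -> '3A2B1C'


Scanning runs left to right:
  i=0: run of 'E' x 16 -> '16E'

RLE = 16E


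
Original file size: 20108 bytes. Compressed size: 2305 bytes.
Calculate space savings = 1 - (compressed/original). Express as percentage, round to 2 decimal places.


ratio = compressed/original = 2305/20108 = 0.114631
savings = 1 - ratio = 1 - 0.114631 = 0.885369
as a percentage: 0.885369 * 100 = 88.54%

Space savings = 1 - 2305/20108 = 88.54%


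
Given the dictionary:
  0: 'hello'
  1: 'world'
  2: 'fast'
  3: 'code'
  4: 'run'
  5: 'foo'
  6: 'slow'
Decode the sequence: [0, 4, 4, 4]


Look up each index in the dictionary:
  0 -> 'hello'
  4 -> 'run'
  4 -> 'run'
  4 -> 'run'

Decoded: "hello run run run"


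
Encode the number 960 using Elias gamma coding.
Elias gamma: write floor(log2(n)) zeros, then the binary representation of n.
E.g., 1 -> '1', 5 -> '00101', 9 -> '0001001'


num_bits = floor(log2(960)) + 1 = 10
leading_zeros = num_bits - 1 = 9
binary(960) = 1111000000

Elias gamma(960) = '000000000' + '1111000000' = 0000000001111000000 (19 bits)


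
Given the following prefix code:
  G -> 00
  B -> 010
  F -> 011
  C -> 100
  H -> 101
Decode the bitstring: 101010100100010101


Decoding step by step:
Bits 101 -> H
Bits 010 -> B
Bits 100 -> C
Bits 100 -> C
Bits 010 -> B
Bits 101 -> H


Decoded message: HBCCBH


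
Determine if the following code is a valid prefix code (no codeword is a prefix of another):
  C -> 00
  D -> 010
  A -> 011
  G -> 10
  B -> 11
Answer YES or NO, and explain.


Checking each pair (does one codeword prefix another?):
  C='00' vs D='010': no prefix
  C='00' vs A='011': no prefix
  C='00' vs G='10': no prefix
  C='00' vs B='11': no prefix
  D='010' vs C='00': no prefix
  D='010' vs A='011': no prefix
  D='010' vs G='10': no prefix
  D='010' vs B='11': no prefix
  A='011' vs C='00': no prefix
  A='011' vs D='010': no prefix
  A='011' vs G='10': no prefix
  A='011' vs B='11': no prefix
  G='10' vs C='00': no prefix
  G='10' vs D='010': no prefix
  G='10' vs A='011': no prefix
  G='10' vs B='11': no prefix
  B='11' vs C='00': no prefix
  B='11' vs D='010': no prefix
  B='11' vs A='011': no prefix
  B='11' vs G='10': no prefix
No violation found over all pairs.

YES -- this is a valid prefix code. No codeword is a prefix of any other codeword.


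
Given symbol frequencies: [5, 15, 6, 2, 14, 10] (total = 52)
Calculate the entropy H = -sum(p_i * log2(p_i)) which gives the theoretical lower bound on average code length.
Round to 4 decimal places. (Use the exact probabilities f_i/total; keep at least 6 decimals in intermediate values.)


Per-symbol terms -p_i * log2(p_i) with p_i = f_i/52:
  p = 5/52 = 0.096154: log2(p) = -3.378512, -p*log2(p) = 0.324857
  p = 15/52 = 0.288462: log2(p) = -1.793549, -p*log2(p) = 0.517370
  p = 6/52 = 0.115385: log2(p) = -3.115477, -p*log2(p) = 0.359478
  p = 2/52 = 0.038462: log2(p) = -4.700440, -p*log2(p) = 0.180786
  p = 14/52 = 0.269231: log2(p) = -1.893085, -p*log2(p) = 0.509677
  p = 10/52 = 0.192308: log2(p) = -2.378512, -p*log2(p) = 0.457406
H = 0.324857 + 0.517370 + 0.359478 + 0.180786 + 0.509677 + 0.457406 = 2.349574

H = 2.3496 bits/symbol


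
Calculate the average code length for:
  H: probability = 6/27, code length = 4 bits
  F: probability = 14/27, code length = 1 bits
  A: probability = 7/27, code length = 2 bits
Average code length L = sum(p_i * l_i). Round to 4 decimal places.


Weighted contributions p_i * l_i:
  H: (6/27) * 4 = 24/27
  F: (14/27) * 1 = 14/27
  A: (7/27) * 2 = 14/27
Sum = (24 + 14 + 14)/27 = 52/27

L = 52/27 = 1.9259 bits/symbol


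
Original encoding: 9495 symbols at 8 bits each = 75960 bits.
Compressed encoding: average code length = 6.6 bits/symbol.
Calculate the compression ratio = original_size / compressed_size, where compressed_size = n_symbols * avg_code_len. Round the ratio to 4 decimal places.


original_size = n_symbols * orig_bits = 9495 * 8 = 75960 bits
compressed_size = n_symbols * avg_code_len = 9495 * 6.6 = 62667.0 bits
ratio = original_size / compressed_size = 75960 / 62667.0 = 1.2121

Compression ratio = 1.2121


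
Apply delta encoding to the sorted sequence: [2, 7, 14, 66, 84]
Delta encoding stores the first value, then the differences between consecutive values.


First value: 2
Deltas:
  7 - 2 = 5
  14 - 7 = 7
  66 - 14 = 52
  84 - 66 = 18


Delta encoded: [2, 5, 7, 52, 18]
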